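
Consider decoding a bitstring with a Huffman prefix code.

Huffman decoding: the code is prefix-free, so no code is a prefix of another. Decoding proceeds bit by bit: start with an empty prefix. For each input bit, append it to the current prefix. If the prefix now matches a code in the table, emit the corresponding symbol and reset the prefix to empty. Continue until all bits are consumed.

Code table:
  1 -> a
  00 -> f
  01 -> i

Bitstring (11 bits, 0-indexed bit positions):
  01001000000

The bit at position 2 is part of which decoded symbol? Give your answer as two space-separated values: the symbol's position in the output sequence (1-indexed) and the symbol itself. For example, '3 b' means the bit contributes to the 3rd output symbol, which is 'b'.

Bit 0: prefix='0' (no match yet)
Bit 1: prefix='01' -> emit 'i', reset
Bit 2: prefix='0' (no match yet)
Bit 3: prefix='00' -> emit 'f', reset
Bit 4: prefix='1' -> emit 'a', reset
Bit 5: prefix='0' (no match yet)
Bit 6: prefix='00' -> emit 'f', reset

Answer: 2 f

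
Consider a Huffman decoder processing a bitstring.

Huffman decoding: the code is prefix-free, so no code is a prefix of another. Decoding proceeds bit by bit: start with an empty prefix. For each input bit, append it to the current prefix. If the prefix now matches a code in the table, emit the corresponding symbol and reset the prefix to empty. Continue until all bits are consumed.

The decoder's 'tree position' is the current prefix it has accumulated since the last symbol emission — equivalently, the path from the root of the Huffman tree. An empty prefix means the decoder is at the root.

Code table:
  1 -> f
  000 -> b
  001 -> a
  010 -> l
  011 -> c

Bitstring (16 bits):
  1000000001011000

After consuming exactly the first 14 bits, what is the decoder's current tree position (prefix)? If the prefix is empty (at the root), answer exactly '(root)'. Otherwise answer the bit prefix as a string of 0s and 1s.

Bit 0: prefix='1' -> emit 'f', reset
Bit 1: prefix='0' (no match yet)
Bit 2: prefix='00' (no match yet)
Bit 3: prefix='000' -> emit 'b', reset
Bit 4: prefix='0' (no match yet)
Bit 5: prefix='00' (no match yet)
Bit 6: prefix='000' -> emit 'b', reset
Bit 7: prefix='0' (no match yet)
Bit 8: prefix='00' (no match yet)
Bit 9: prefix='001' -> emit 'a', reset
Bit 10: prefix='0' (no match yet)
Bit 11: prefix='01' (no match yet)
Bit 12: prefix='011' -> emit 'c', reset
Bit 13: prefix='0' (no match yet)

Answer: 0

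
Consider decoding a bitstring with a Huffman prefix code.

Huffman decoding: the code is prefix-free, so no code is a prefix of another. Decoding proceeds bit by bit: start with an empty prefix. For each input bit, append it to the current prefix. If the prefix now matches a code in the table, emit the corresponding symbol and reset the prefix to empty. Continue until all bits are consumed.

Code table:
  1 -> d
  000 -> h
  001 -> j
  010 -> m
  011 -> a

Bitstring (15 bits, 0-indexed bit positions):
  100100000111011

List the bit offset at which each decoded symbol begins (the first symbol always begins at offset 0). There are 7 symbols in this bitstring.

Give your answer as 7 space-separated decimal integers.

Answer: 0 1 4 7 10 11 12

Derivation:
Bit 0: prefix='1' -> emit 'd', reset
Bit 1: prefix='0' (no match yet)
Bit 2: prefix='00' (no match yet)
Bit 3: prefix='001' -> emit 'j', reset
Bit 4: prefix='0' (no match yet)
Bit 5: prefix='00' (no match yet)
Bit 6: prefix='000' -> emit 'h', reset
Bit 7: prefix='0' (no match yet)
Bit 8: prefix='00' (no match yet)
Bit 9: prefix='001' -> emit 'j', reset
Bit 10: prefix='1' -> emit 'd', reset
Bit 11: prefix='1' -> emit 'd', reset
Bit 12: prefix='0' (no match yet)
Bit 13: prefix='01' (no match yet)
Bit 14: prefix='011' -> emit 'a', reset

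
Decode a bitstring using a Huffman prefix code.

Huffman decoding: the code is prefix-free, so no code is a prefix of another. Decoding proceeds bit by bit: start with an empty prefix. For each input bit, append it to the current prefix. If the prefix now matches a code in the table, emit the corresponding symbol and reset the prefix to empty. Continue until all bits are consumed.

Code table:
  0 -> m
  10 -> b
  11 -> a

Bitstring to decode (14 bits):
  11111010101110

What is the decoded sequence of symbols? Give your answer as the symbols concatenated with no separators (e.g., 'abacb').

Bit 0: prefix='1' (no match yet)
Bit 1: prefix='11' -> emit 'a', reset
Bit 2: prefix='1' (no match yet)
Bit 3: prefix='11' -> emit 'a', reset
Bit 4: prefix='1' (no match yet)
Bit 5: prefix='10' -> emit 'b', reset
Bit 6: prefix='1' (no match yet)
Bit 7: prefix='10' -> emit 'b', reset
Bit 8: prefix='1' (no match yet)
Bit 9: prefix='10' -> emit 'b', reset
Bit 10: prefix='1' (no match yet)
Bit 11: prefix='11' -> emit 'a', reset
Bit 12: prefix='1' (no match yet)
Bit 13: prefix='10' -> emit 'b', reset

Answer: aabbbab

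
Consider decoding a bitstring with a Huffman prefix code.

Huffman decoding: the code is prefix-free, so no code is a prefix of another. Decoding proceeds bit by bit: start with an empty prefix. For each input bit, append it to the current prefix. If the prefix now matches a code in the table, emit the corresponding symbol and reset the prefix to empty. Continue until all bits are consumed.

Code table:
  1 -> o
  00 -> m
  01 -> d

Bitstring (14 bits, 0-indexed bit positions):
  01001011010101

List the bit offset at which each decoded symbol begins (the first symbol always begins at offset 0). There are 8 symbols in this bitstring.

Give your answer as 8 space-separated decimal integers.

Bit 0: prefix='0' (no match yet)
Bit 1: prefix='01' -> emit 'd', reset
Bit 2: prefix='0' (no match yet)
Bit 3: prefix='00' -> emit 'm', reset
Bit 4: prefix='1' -> emit 'o', reset
Bit 5: prefix='0' (no match yet)
Bit 6: prefix='01' -> emit 'd', reset
Bit 7: prefix='1' -> emit 'o', reset
Bit 8: prefix='0' (no match yet)
Bit 9: prefix='01' -> emit 'd', reset
Bit 10: prefix='0' (no match yet)
Bit 11: prefix='01' -> emit 'd', reset
Bit 12: prefix='0' (no match yet)
Bit 13: prefix='01' -> emit 'd', reset

Answer: 0 2 4 5 7 8 10 12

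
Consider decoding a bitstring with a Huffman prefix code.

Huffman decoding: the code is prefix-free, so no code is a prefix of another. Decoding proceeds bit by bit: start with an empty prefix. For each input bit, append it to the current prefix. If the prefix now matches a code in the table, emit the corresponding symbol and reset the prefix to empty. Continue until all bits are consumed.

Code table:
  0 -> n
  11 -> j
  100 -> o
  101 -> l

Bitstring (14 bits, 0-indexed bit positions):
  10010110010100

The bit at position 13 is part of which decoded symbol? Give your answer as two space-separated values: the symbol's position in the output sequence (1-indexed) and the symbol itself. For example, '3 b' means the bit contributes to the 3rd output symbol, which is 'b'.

Answer: 6 n

Derivation:
Bit 0: prefix='1' (no match yet)
Bit 1: prefix='10' (no match yet)
Bit 2: prefix='100' -> emit 'o', reset
Bit 3: prefix='1' (no match yet)
Bit 4: prefix='10' (no match yet)
Bit 5: prefix='101' -> emit 'l', reset
Bit 6: prefix='1' (no match yet)
Bit 7: prefix='10' (no match yet)
Bit 8: prefix='100' -> emit 'o', reset
Bit 9: prefix='1' (no match yet)
Bit 10: prefix='10' (no match yet)
Bit 11: prefix='101' -> emit 'l', reset
Bit 12: prefix='0' -> emit 'n', reset
Bit 13: prefix='0' -> emit 'n', reset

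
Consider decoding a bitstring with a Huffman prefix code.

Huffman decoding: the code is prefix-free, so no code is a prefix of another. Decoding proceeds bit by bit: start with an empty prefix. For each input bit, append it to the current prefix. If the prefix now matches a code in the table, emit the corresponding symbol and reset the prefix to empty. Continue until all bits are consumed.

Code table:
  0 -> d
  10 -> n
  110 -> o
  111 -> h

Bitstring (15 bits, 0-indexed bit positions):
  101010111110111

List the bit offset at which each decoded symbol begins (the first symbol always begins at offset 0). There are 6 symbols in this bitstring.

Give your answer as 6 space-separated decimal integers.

Bit 0: prefix='1' (no match yet)
Bit 1: prefix='10' -> emit 'n', reset
Bit 2: prefix='1' (no match yet)
Bit 3: prefix='10' -> emit 'n', reset
Bit 4: prefix='1' (no match yet)
Bit 5: prefix='10' -> emit 'n', reset
Bit 6: prefix='1' (no match yet)
Bit 7: prefix='11' (no match yet)
Bit 8: prefix='111' -> emit 'h', reset
Bit 9: prefix='1' (no match yet)
Bit 10: prefix='11' (no match yet)
Bit 11: prefix='110' -> emit 'o', reset
Bit 12: prefix='1' (no match yet)
Bit 13: prefix='11' (no match yet)
Bit 14: prefix='111' -> emit 'h', reset

Answer: 0 2 4 6 9 12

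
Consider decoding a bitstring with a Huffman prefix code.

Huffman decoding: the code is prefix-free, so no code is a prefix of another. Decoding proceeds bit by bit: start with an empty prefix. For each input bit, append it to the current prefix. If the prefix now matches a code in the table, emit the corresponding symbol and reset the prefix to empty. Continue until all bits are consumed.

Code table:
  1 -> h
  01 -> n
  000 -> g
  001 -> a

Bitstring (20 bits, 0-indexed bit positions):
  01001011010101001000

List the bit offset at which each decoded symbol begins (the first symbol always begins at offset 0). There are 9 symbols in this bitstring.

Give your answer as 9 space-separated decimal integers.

Bit 0: prefix='0' (no match yet)
Bit 1: prefix='01' -> emit 'n', reset
Bit 2: prefix='0' (no match yet)
Bit 3: prefix='00' (no match yet)
Bit 4: prefix='001' -> emit 'a', reset
Bit 5: prefix='0' (no match yet)
Bit 6: prefix='01' -> emit 'n', reset
Bit 7: prefix='1' -> emit 'h', reset
Bit 8: prefix='0' (no match yet)
Bit 9: prefix='01' -> emit 'n', reset
Bit 10: prefix='0' (no match yet)
Bit 11: prefix='01' -> emit 'n', reset
Bit 12: prefix='0' (no match yet)
Bit 13: prefix='01' -> emit 'n', reset
Bit 14: prefix='0' (no match yet)
Bit 15: prefix='00' (no match yet)
Bit 16: prefix='001' -> emit 'a', reset
Bit 17: prefix='0' (no match yet)
Bit 18: prefix='00' (no match yet)
Bit 19: prefix='000' -> emit 'g', reset

Answer: 0 2 5 7 8 10 12 14 17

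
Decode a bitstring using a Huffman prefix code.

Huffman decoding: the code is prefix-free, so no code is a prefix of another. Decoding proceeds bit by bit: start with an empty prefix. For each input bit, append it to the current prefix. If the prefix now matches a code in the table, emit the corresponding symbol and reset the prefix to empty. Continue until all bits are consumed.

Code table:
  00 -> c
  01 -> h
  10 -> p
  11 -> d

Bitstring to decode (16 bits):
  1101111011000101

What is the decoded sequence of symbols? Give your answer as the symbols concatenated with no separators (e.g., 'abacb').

Bit 0: prefix='1' (no match yet)
Bit 1: prefix='11' -> emit 'd', reset
Bit 2: prefix='0' (no match yet)
Bit 3: prefix='01' -> emit 'h', reset
Bit 4: prefix='1' (no match yet)
Bit 5: prefix='11' -> emit 'd', reset
Bit 6: prefix='1' (no match yet)
Bit 7: prefix='10' -> emit 'p', reset
Bit 8: prefix='1' (no match yet)
Bit 9: prefix='11' -> emit 'd', reset
Bit 10: prefix='0' (no match yet)
Bit 11: prefix='00' -> emit 'c', reset
Bit 12: prefix='0' (no match yet)
Bit 13: prefix='01' -> emit 'h', reset
Bit 14: prefix='0' (no match yet)
Bit 15: prefix='01' -> emit 'h', reset

Answer: dhdpdchh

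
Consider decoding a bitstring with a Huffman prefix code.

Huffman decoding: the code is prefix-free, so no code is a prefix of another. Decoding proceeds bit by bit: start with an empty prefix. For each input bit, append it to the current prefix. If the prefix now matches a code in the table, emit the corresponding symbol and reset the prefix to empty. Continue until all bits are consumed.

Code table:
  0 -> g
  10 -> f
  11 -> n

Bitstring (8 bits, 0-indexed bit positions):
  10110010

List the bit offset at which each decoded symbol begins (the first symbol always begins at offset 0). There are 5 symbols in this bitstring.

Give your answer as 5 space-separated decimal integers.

Bit 0: prefix='1' (no match yet)
Bit 1: prefix='10' -> emit 'f', reset
Bit 2: prefix='1' (no match yet)
Bit 3: prefix='11' -> emit 'n', reset
Bit 4: prefix='0' -> emit 'g', reset
Bit 5: prefix='0' -> emit 'g', reset
Bit 6: prefix='1' (no match yet)
Bit 7: prefix='10' -> emit 'f', reset

Answer: 0 2 4 5 6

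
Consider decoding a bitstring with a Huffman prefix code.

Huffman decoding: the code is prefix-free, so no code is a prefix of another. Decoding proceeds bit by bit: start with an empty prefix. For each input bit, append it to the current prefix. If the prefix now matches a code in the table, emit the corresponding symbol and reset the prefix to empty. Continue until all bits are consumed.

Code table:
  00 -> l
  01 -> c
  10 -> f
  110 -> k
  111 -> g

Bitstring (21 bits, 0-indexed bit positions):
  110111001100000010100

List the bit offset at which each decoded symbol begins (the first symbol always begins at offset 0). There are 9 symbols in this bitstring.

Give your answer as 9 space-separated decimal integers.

Bit 0: prefix='1' (no match yet)
Bit 1: prefix='11' (no match yet)
Bit 2: prefix='110' -> emit 'k', reset
Bit 3: prefix='1' (no match yet)
Bit 4: prefix='11' (no match yet)
Bit 5: prefix='111' -> emit 'g', reset
Bit 6: prefix='0' (no match yet)
Bit 7: prefix='00' -> emit 'l', reset
Bit 8: prefix='1' (no match yet)
Bit 9: prefix='11' (no match yet)
Bit 10: prefix='110' -> emit 'k', reset
Bit 11: prefix='0' (no match yet)
Bit 12: prefix='00' -> emit 'l', reset
Bit 13: prefix='0' (no match yet)
Bit 14: prefix='00' -> emit 'l', reset
Bit 15: prefix='0' (no match yet)
Bit 16: prefix='01' -> emit 'c', reset
Bit 17: prefix='0' (no match yet)
Bit 18: prefix='01' -> emit 'c', reset
Bit 19: prefix='0' (no match yet)
Bit 20: prefix='00' -> emit 'l', reset

Answer: 0 3 6 8 11 13 15 17 19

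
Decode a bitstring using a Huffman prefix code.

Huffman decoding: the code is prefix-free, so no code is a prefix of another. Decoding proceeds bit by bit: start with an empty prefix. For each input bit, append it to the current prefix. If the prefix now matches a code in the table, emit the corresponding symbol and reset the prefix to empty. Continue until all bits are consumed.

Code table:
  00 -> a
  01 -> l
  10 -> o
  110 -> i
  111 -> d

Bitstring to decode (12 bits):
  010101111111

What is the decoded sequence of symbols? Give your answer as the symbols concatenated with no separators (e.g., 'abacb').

Bit 0: prefix='0' (no match yet)
Bit 1: prefix='01' -> emit 'l', reset
Bit 2: prefix='0' (no match yet)
Bit 3: prefix='01' -> emit 'l', reset
Bit 4: prefix='0' (no match yet)
Bit 5: prefix='01' -> emit 'l', reset
Bit 6: prefix='1' (no match yet)
Bit 7: prefix='11' (no match yet)
Bit 8: prefix='111' -> emit 'd', reset
Bit 9: prefix='1' (no match yet)
Bit 10: prefix='11' (no match yet)
Bit 11: prefix='111' -> emit 'd', reset

Answer: llldd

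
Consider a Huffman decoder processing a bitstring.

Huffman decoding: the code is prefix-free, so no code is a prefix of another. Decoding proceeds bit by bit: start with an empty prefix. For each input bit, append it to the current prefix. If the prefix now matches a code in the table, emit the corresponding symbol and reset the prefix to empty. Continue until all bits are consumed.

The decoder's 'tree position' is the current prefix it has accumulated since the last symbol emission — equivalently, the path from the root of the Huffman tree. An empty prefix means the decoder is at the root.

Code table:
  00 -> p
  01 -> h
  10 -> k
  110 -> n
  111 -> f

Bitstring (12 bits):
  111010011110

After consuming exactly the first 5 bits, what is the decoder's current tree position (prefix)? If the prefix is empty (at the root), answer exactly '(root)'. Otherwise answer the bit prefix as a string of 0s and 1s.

Answer: (root)

Derivation:
Bit 0: prefix='1' (no match yet)
Bit 1: prefix='11' (no match yet)
Bit 2: prefix='111' -> emit 'f', reset
Bit 3: prefix='0' (no match yet)
Bit 4: prefix='01' -> emit 'h', reset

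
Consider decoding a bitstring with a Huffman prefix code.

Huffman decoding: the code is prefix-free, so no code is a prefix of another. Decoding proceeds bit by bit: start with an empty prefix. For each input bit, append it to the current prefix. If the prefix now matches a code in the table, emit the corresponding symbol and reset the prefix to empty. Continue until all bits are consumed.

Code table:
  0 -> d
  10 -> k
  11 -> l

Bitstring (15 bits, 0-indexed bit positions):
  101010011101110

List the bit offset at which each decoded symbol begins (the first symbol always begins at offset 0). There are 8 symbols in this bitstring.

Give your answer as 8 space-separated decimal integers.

Answer: 0 2 4 6 7 9 11 13

Derivation:
Bit 0: prefix='1' (no match yet)
Bit 1: prefix='10' -> emit 'k', reset
Bit 2: prefix='1' (no match yet)
Bit 3: prefix='10' -> emit 'k', reset
Bit 4: prefix='1' (no match yet)
Bit 5: prefix='10' -> emit 'k', reset
Bit 6: prefix='0' -> emit 'd', reset
Bit 7: prefix='1' (no match yet)
Bit 8: prefix='11' -> emit 'l', reset
Bit 9: prefix='1' (no match yet)
Bit 10: prefix='10' -> emit 'k', reset
Bit 11: prefix='1' (no match yet)
Bit 12: prefix='11' -> emit 'l', reset
Bit 13: prefix='1' (no match yet)
Bit 14: prefix='10' -> emit 'k', reset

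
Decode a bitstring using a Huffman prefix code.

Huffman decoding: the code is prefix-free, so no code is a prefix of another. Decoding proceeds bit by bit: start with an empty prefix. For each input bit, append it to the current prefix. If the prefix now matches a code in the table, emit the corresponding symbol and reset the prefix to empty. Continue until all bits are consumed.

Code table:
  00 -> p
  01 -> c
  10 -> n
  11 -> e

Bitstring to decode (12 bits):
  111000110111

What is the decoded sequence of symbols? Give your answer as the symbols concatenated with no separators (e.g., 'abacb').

Bit 0: prefix='1' (no match yet)
Bit 1: prefix='11' -> emit 'e', reset
Bit 2: prefix='1' (no match yet)
Bit 3: prefix='10' -> emit 'n', reset
Bit 4: prefix='0' (no match yet)
Bit 5: prefix='00' -> emit 'p', reset
Bit 6: prefix='1' (no match yet)
Bit 7: prefix='11' -> emit 'e', reset
Bit 8: prefix='0' (no match yet)
Bit 9: prefix='01' -> emit 'c', reset
Bit 10: prefix='1' (no match yet)
Bit 11: prefix='11' -> emit 'e', reset

Answer: enpece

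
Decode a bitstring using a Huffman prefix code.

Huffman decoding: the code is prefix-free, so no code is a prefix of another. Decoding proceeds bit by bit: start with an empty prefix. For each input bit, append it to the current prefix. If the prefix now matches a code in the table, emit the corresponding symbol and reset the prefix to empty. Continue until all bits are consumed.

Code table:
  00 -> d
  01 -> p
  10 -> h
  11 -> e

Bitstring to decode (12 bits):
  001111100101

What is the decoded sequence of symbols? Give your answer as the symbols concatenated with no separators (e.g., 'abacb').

Bit 0: prefix='0' (no match yet)
Bit 1: prefix='00' -> emit 'd', reset
Bit 2: prefix='1' (no match yet)
Bit 3: prefix='11' -> emit 'e', reset
Bit 4: prefix='1' (no match yet)
Bit 5: prefix='11' -> emit 'e', reset
Bit 6: prefix='1' (no match yet)
Bit 7: prefix='10' -> emit 'h', reset
Bit 8: prefix='0' (no match yet)
Bit 9: prefix='01' -> emit 'p', reset
Bit 10: prefix='0' (no match yet)
Bit 11: prefix='01' -> emit 'p', reset

Answer: deehpp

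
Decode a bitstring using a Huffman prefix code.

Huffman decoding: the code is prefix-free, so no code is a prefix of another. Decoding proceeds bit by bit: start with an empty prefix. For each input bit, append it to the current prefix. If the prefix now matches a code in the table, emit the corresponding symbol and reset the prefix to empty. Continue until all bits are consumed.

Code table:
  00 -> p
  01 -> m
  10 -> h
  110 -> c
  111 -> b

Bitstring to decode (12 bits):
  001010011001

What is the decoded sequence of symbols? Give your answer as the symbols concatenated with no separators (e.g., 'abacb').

Answer: phhmhm

Derivation:
Bit 0: prefix='0' (no match yet)
Bit 1: prefix='00' -> emit 'p', reset
Bit 2: prefix='1' (no match yet)
Bit 3: prefix='10' -> emit 'h', reset
Bit 4: prefix='1' (no match yet)
Bit 5: prefix='10' -> emit 'h', reset
Bit 6: prefix='0' (no match yet)
Bit 7: prefix='01' -> emit 'm', reset
Bit 8: prefix='1' (no match yet)
Bit 9: prefix='10' -> emit 'h', reset
Bit 10: prefix='0' (no match yet)
Bit 11: prefix='01' -> emit 'm', reset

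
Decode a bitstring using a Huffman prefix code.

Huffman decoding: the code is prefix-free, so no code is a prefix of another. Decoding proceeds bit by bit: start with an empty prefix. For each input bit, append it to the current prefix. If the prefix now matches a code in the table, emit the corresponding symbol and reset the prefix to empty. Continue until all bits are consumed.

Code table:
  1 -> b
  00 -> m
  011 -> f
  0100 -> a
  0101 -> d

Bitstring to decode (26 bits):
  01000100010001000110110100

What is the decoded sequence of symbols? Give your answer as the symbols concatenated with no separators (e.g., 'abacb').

Bit 0: prefix='0' (no match yet)
Bit 1: prefix='01' (no match yet)
Bit 2: prefix='010' (no match yet)
Bit 3: prefix='0100' -> emit 'a', reset
Bit 4: prefix='0' (no match yet)
Bit 5: prefix='01' (no match yet)
Bit 6: prefix='010' (no match yet)
Bit 7: prefix='0100' -> emit 'a', reset
Bit 8: prefix='0' (no match yet)
Bit 9: prefix='01' (no match yet)
Bit 10: prefix='010' (no match yet)
Bit 11: prefix='0100' -> emit 'a', reset
Bit 12: prefix='0' (no match yet)
Bit 13: prefix='01' (no match yet)
Bit 14: prefix='010' (no match yet)
Bit 15: prefix='0100' -> emit 'a', reset
Bit 16: prefix='0' (no match yet)
Bit 17: prefix='01' (no match yet)
Bit 18: prefix='011' -> emit 'f', reset
Bit 19: prefix='0' (no match yet)
Bit 20: prefix='01' (no match yet)
Bit 21: prefix='011' -> emit 'f', reset
Bit 22: prefix='0' (no match yet)
Bit 23: prefix='01' (no match yet)
Bit 24: prefix='010' (no match yet)
Bit 25: prefix='0100' -> emit 'a', reset

Answer: aaaaffa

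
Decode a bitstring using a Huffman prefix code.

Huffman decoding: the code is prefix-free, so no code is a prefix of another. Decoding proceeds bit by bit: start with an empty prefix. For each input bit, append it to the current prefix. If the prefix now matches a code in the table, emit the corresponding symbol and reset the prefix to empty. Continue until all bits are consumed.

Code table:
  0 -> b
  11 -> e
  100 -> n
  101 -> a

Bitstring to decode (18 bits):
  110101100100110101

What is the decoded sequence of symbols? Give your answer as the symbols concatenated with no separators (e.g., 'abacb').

Bit 0: prefix='1' (no match yet)
Bit 1: prefix='11' -> emit 'e', reset
Bit 2: prefix='0' -> emit 'b', reset
Bit 3: prefix='1' (no match yet)
Bit 4: prefix='10' (no match yet)
Bit 5: prefix='101' -> emit 'a', reset
Bit 6: prefix='1' (no match yet)
Bit 7: prefix='10' (no match yet)
Bit 8: prefix='100' -> emit 'n', reset
Bit 9: prefix='1' (no match yet)
Bit 10: prefix='10' (no match yet)
Bit 11: prefix='100' -> emit 'n', reset
Bit 12: prefix='1' (no match yet)
Bit 13: prefix='11' -> emit 'e', reset
Bit 14: prefix='0' -> emit 'b', reset
Bit 15: prefix='1' (no match yet)
Bit 16: prefix='10' (no match yet)
Bit 17: prefix='101' -> emit 'a', reset

Answer: ebanneba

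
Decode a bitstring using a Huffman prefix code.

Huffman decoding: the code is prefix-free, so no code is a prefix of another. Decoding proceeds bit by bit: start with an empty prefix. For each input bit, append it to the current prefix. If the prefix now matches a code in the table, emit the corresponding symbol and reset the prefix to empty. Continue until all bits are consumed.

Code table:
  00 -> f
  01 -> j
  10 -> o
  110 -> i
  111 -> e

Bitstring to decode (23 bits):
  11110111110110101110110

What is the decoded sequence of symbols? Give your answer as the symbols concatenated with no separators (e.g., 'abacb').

Answer: eoeiioejo

Derivation:
Bit 0: prefix='1' (no match yet)
Bit 1: prefix='11' (no match yet)
Bit 2: prefix='111' -> emit 'e', reset
Bit 3: prefix='1' (no match yet)
Bit 4: prefix='10' -> emit 'o', reset
Bit 5: prefix='1' (no match yet)
Bit 6: prefix='11' (no match yet)
Bit 7: prefix='111' -> emit 'e', reset
Bit 8: prefix='1' (no match yet)
Bit 9: prefix='11' (no match yet)
Bit 10: prefix='110' -> emit 'i', reset
Bit 11: prefix='1' (no match yet)
Bit 12: prefix='11' (no match yet)
Bit 13: prefix='110' -> emit 'i', reset
Bit 14: prefix='1' (no match yet)
Bit 15: prefix='10' -> emit 'o', reset
Bit 16: prefix='1' (no match yet)
Bit 17: prefix='11' (no match yet)
Bit 18: prefix='111' -> emit 'e', reset
Bit 19: prefix='0' (no match yet)
Bit 20: prefix='01' -> emit 'j', reset
Bit 21: prefix='1' (no match yet)
Bit 22: prefix='10' -> emit 'o', reset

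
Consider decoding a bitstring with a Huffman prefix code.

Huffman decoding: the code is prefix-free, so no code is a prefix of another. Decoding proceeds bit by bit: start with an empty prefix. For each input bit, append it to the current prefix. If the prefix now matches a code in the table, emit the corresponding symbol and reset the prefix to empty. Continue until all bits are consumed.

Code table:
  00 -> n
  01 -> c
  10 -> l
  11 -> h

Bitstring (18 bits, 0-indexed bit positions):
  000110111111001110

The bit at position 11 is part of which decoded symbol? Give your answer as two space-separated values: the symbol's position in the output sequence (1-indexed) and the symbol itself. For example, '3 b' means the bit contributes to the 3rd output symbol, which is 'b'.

Answer: 6 h

Derivation:
Bit 0: prefix='0' (no match yet)
Bit 1: prefix='00' -> emit 'n', reset
Bit 2: prefix='0' (no match yet)
Bit 3: prefix='01' -> emit 'c', reset
Bit 4: prefix='1' (no match yet)
Bit 5: prefix='10' -> emit 'l', reset
Bit 6: prefix='1' (no match yet)
Bit 7: prefix='11' -> emit 'h', reset
Bit 8: prefix='1' (no match yet)
Bit 9: prefix='11' -> emit 'h', reset
Bit 10: prefix='1' (no match yet)
Bit 11: prefix='11' -> emit 'h', reset
Bit 12: prefix='0' (no match yet)
Bit 13: prefix='00' -> emit 'n', reset
Bit 14: prefix='1' (no match yet)
Bit 15: prefix='11' -> emit 'h', reset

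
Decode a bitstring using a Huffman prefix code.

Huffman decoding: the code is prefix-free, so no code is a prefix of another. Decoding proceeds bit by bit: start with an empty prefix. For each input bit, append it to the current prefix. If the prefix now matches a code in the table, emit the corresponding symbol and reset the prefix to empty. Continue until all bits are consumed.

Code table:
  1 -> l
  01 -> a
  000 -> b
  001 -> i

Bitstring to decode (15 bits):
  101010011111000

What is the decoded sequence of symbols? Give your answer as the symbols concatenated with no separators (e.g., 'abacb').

Bit 0: prefix='1' -> emit 'l', reset
Bit 1: prefix='0' (no match yet)
Bit 2: prefix='01' -> emit 'a', reset
Bit 3: prefix='0' (no match yet)
Bit 4: prefix='01' -> emit 'a', reset
Bit 5: prefix='0' (no match yet)
Bit 6: prefix='00' (no match yet)
Bit 7: prefix='001' -> emit 'i', reset
Bit 8: prefix='1' -> emit 'l', reset
Bit 9: prefix='1' -> emit 'l', reset
Bit 10: prefix='1' -> emit 'l', reset
Bit 11: prefix='1' -> emit 'l', reset
Bit 12: prefix='0' (no match yet)
Bit 13: prefix='00' (no match yet)
Bit 14: prefix='000' -> emit 'b', reset

Answer: laaillllb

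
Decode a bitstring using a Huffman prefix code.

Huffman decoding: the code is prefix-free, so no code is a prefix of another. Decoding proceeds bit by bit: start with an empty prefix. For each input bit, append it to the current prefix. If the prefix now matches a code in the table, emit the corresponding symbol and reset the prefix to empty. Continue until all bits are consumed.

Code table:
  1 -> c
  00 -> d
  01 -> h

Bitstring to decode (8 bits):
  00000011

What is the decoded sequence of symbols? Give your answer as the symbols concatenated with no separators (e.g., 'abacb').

Bit 0: prefix='0' (no match yet)
Bit 1: prefix='00' -> emit 'd', reset
Bit 2: prefix='0' (no match yet)
Bit 3: prefix='00' -> emit 'd', reset
Bit 4: prefix='0' (no match yet)
Bit 5: prefix='00' -> emit 'd', reset
Bit 6: prefix='1' -> emit 'c', reset
Bit 7: prefix='1' -> emit 'c', reset

Answer: dddcc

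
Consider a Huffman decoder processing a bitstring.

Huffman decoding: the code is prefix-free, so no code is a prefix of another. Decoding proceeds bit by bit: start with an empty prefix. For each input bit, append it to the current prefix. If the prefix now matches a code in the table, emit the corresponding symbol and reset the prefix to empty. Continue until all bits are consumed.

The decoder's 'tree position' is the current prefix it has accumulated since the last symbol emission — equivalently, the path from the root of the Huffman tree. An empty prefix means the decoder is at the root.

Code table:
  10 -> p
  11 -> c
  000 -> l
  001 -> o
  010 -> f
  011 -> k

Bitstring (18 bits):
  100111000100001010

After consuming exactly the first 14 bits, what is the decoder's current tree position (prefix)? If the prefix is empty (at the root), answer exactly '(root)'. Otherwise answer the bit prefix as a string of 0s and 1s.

Answer: 0

Derivation:
Bit 0: prefix='1' (no match yet)
Bit 1: prefix='10' -> emit 'p', reset
Bit 2: prefix='0' (no match yet)
Bit 3: prefix='01' (no match yet)
Bit 4: prefix='011' -> emit 'k', reset
Bit 5: prefix='1' (no match yet)
Bit 6: prefix='10' -> emit 'p', reset
Bit 7: prefix='0' (no match yet)
Bit 8: prefix='00' (no match yet)
Bit 9: prefix='001' -> emit 'o', reset
Bit 10: prefix='0' (no match yet)
Bit 11: prefix='00' (no match yet)
Bit 12: prefix='000' -> emit 'l', reset
Bit 13: prefix='0' (no match yet)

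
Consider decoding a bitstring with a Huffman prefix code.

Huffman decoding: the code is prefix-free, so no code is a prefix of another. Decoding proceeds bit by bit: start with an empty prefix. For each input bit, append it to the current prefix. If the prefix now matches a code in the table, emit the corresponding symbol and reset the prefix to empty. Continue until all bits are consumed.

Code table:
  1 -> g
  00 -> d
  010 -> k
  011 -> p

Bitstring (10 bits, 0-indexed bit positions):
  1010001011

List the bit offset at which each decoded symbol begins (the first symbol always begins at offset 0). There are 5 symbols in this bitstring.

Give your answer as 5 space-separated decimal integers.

Answer: 0 1 4 6 7

Derivation:
Bit 0: prefix='1' -> emit 'g', reset
Bit 1: prefix='0' (no match yet)
Bit 2: prefix='01' (no match yet)
Bit 3: prefix='010' -> emit 'k', reset
Bit 4: prefix='0' (no match yet)
Bit 5: prefix='00' -> emit 'd', reset
Bit 6: prefix='1' -> emit 'g', reset
Bit 7: prefix='0' (no match yet)
Bit 8: prefix='01' (no match yet)
Bit 9: prefix='011' -> emit 'p', reset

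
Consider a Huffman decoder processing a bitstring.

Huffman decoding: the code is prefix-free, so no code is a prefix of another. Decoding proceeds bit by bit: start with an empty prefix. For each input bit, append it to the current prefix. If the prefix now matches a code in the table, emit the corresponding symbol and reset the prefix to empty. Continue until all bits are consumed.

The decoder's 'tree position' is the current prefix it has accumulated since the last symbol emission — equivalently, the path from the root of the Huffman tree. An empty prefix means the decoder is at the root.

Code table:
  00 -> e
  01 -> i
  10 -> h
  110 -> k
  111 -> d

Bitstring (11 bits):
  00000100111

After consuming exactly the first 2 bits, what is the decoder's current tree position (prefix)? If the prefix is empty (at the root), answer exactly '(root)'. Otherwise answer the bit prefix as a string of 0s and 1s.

Bit 0: prefix='0' (no match yet)
Bit 1: prefix='00' -> emit 'e', reset

Answer: (root)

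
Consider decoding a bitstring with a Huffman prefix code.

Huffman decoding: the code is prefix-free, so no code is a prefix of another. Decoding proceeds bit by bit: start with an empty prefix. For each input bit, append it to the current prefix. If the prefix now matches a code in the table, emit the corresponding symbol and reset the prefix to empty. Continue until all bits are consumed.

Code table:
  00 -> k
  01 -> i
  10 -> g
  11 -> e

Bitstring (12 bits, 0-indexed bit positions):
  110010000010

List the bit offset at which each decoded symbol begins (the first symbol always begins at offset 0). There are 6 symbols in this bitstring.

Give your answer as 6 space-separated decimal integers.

Bit 0: prefix='1' (no match yet)
Bit 1: prefix='11' -> emit 'e', reset
Bit 2: prefix='0' (no match yet)
Bit 3: prefix='00' -> emit 'k', reset
Bit 4: prefix='1' (no match yet)
Bit 5: prefix='10' -> emit 'g', reset
Bit 6: prefix='0' (no match yet)
Bit 7: prefix='00' -> emit 'k', reset
Bit 8: prefix='0' (no match yet)
Bit 9: prefix='00' -> emit 'k', reset
Bit 10: prefix='1' (no match yet)
Bit 11: prefix='10' -> emit 'g', reset

Answer: 0 2 4 6 8 10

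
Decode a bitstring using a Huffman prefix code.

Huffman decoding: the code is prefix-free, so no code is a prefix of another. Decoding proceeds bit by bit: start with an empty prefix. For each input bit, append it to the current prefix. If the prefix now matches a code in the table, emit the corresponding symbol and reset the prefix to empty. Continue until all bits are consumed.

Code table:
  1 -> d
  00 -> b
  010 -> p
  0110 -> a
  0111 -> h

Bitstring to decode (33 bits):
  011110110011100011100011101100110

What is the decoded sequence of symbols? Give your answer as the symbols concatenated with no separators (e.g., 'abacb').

Answer: hdahbhbhaa

Derivation:
Bit 0: prefix='0' (no match yet)
Bit 1: prefix='01' (no match yet)
Bit 2: prefix='011' (no match yet)
Bit 3: prefix='0111' -> emit 'h', reset
Bit 4: prefix='1' -> emit 'd', reset
Bit 5: prefix='0' (no match yet)
Bit 6: prefix='01' (no match yet)
Bit 7: prefix='011' (no match yet)
Bit 8: prefix='0110' -> emit 'a', reset
Bit 9: prefix='0' (no match yet)
Bit 10: prefix='01' (no match yet)
Bit 11: prefix='011' (no match yet)
Bit 12: prefix='0111' -> emit 'h', reset
Bit 13: prefix='0' (no match yet)
Bit 14: prefix='00' -> emit 'b', reset
Bit 15: prefix='0' (no match yet)
Bit 16: prefix='01' (no match yet)
Bit 17: prefix='011' (no match yet)
Bit 18: prefix='0111' -> emit 'h', reset
Bit 19: prefix='0' (no match yet)
Bit 20: prefix='00' -> emit 'b', reset
Bit 21: prefix='0' (no match yet)
Bit 22: prefix='01' (no match yet)
Bit 23: prefix='011' (no match yet)
Bit 24: prefix='0111' -> emit 'h', reset
Bit 25: prefix='0' (no match yet)
Bit 26: prefix='01' (no match yet)
Bit 27: prefix='011' (no match yet)
Bit 28: prefix='0110' -> emit 'a', reset
Bit 29: prefix='0' (no match yet)
Bit 30: prefix='01' (no match yet)
Bit 31: prefix='011' (no match yet)
Bit 32: prefix='0110' -> emit 'a', reset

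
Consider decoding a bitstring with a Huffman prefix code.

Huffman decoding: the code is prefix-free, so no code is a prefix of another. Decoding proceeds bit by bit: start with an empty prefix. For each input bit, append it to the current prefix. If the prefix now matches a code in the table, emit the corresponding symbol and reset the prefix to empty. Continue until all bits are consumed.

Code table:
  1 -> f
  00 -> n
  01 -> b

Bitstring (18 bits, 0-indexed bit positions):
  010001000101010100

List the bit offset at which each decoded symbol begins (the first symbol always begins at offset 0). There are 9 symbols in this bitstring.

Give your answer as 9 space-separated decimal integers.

Bit 0: prefix='0' (no match yet)
Bit 1: prefix='01' -> emit 'b', reset
Bit 2: prefix='0' (no match yet)
Bit 3: prefix='00' -> emit 'n', reset
Bit 4: prefix='0' (no match yet)
Bit 5: prefix='01' -> emit 'b', reset
Bit 6: prefix='0' (no match yet)
Bit 7: prefix='00' -> emit 'n', reset
Bit 8: prefix='0' (no match yet)
Bit 9: prefix='01' -> emit 'b', reset
Bit 10: prefix='0' (no match yet)
Bit 11: prefix='01' -> emit 'b', reset
Bit 12: prefix='0' (no match yet)
Bit 13: prefix='01' -> emit 'b', reset
Bit 14: prefix='0' (no match yet)
Bit 15: prefix='01' -> emit 'b', reset
Bit 16: prefix='0' (no match yet)
Bit 17: prefix='00' -> emit 'n', reset

Answer: 0 2 4 6 8 10 12 14 16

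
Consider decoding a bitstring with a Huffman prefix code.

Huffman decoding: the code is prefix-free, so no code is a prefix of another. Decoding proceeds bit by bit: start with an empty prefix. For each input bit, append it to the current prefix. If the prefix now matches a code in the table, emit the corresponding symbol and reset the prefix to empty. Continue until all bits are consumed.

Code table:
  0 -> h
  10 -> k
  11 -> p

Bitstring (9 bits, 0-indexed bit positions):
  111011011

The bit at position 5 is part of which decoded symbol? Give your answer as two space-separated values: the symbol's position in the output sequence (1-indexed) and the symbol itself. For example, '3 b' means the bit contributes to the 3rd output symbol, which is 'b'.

Answer: 3 p

Derivation:
Bit 0: prefix='1' (no match yet)
Bit 1: prefix='11' -> emit 'p', reset
Bit 2: prefix='1' (no match yet)
Bit 3: prefix='10' -> emit 'k', reset
Bit 4: prefix='1' (no match yet)
Bit 5: prefix='11' -> emit 'p', reset
Bit 6: prefix='0' -> emit 'h', reset
Bit 7: prefix='1' (no match yet)
Bit 8: prefix='11' -> emit 'p', reset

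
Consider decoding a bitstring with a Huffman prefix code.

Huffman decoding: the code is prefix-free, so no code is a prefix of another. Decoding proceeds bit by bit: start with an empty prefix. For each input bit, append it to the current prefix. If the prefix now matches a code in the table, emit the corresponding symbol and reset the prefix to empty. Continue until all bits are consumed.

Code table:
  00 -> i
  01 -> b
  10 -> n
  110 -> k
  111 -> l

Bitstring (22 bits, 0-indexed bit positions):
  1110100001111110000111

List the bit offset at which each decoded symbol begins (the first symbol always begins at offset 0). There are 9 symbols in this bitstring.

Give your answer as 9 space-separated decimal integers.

Bit 0: prefix='1' (no match yet)
Bit 1: prefix='11' (no match yet)
Bit 2: prefix='111' -> emit 'l', reset
Bit 3: prefix='0' (no match yet)
Bit 4: prefix='01' -> emit 'b', reset
Bit 5: prefix='0' (no match yet)
Bit 6: prefix='00' -> emit 'i', reset
Bit 7: prefix='0' (no match yet)
Bit 8: prefix='00' -> emit 'i', reset
Bit 9: prefix='1' (no match yet)
Bit 10: prefix='11' (no match yet)
Bit 11: prefix='111' -> emit 'l', reset
Bit 12: prefix='1' (no match yet)
Bit 13: prefix='11' (no match yet)
Bit 14: prefix='111' -> emit 'l', reset
Bit 15: prefix='0' (no match yet)
Bit 16: prefix='00' -> emit 'i', reset
Bit 17: prefix='0' (no match yet)
Bit 18: prefix='00' -> emit 'i', reset
Bit 19: prefix='1' (no match yet)
Bit 20: prefix='11' (no match yet)
Bit 21: prefix='111' -> emit 'l', reset

Answer: 0 3 5 7 9 12 15 17 19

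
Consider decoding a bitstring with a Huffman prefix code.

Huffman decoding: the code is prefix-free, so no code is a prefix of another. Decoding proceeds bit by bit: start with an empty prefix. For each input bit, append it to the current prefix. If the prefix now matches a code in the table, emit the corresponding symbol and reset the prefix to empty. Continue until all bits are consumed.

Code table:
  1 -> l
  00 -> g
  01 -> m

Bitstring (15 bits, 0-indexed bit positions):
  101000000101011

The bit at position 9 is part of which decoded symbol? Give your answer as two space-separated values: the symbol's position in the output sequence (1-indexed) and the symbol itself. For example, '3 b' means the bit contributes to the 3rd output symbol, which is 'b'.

Answer: 6 l

Derivation:
Bit 0: prefix='1' -> emit 'l', reset
Bit 1: prefix='0' (no match yet)
Bit 2: prefix='01' -> emit 'm', reset
Bit 3: prefix='0' (no match yet)
Bit 4: prefix='00' -> emit 'g', reset
Bit 5: prefix='0' (no match yet)
Bit 6: prefix='00' -> emit 'g', reset
Bit 7: prefix='0' (no match yet)
Bit 8: prefix='00' -> emit 'g', reset
Bit 9: prefix='1' -> emit 'l', reset
Bit 10: prefix='0' (no match yet)
Bit 11: prefix='01' -> emit 'm', reset
Bit 12: prefix='0' (no match yet)
Bit 13: prefix='01' -> emit 'm', reset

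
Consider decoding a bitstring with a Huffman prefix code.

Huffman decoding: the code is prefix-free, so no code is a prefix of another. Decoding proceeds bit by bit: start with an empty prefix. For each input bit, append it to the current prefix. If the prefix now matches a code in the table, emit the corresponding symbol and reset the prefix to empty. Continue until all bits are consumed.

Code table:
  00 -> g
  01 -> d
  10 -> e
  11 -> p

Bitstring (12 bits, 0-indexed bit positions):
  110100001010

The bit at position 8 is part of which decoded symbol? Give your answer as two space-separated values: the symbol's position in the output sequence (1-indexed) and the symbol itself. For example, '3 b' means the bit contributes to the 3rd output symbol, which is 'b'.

Answer: 5 e

Derivation:
Bit 0: prefix='1' (no match yet)
Bit 1: prefix='11' -> emit 'p', reset
Bit 2: prefix='0' (no match yet)
Bit 3: prefix='01' -> emit 'd', reset
Bit 4: prefix='0' (no match yet)
Bit 5: prefix='00' -> emit 'g', reset
Bit 6: prefix='0' (no match yet)
Bit 7: prefix='00' -> emit 'g', reset
Bit 8: prefix='1' (no match yet)
Bit 9: prefix='10' -> emit 'e', reset
Bit 10: prefix='1' (no match yet)
Bit 11: prefix='10' -> emit 'e', reset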